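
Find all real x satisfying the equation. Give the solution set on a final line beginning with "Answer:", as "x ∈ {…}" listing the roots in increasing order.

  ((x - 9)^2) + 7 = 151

Step 1. [((x - 9)^2) + 7 = 151] peel the +7: subtract 7 from each side, so sub: (x - 9)^2 = 144.
Step 2. [(x - 9)^2 = 144] √ both sides: 144 ≥ 0 gives two branches. So sqrt: x - 9 = 12 or -12.
Step 3. [x - 9 = 12 or -12] the outer -9 inverts by adding 9 ⇒ sub: x = 21 or -3.

Answer: x ∈ {-3, 21}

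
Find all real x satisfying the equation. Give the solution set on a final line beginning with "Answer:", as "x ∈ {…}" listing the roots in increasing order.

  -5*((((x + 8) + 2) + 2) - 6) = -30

Step 1. [-5*((((x + 8) + 2) + 2) - 6) = -30] leading coefficient -5: divide by -5, so div: (((x + 8) + 2) + 2) - 6 = 6.
Step 2. [(((x + 8) + 2) + 2) - 6 = 6] peel the -6: add 6 from each side ⇒ sub: ((x + 8) + 2) + 2 = 12.
Step 3. [((x + 8) + 2) + 2 = 12] subtract 2: x sits inside (… + 2). So sub: (x + 8) + 2 = 10.
Step 4. [(x + 8) + 2 = 10] 2 comes off first (subtract 2). So sub: x + 8 = 8.
Step 5. [x + 8 = 8] the outer +8 inverts by subtracting 8 ⇒ sub: x = 0.

Answer: x ∈ {0}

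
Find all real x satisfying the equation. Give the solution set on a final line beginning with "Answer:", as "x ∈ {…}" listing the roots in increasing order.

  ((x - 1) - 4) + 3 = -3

Step 1. [((x - 1) - 4) + 3 = -3] peel the +3: subtract 3 from each side, so sub: (x - 1) - 4 = -6.
Step 2. [(x - 1) - 4 = -6] peel the -4: add 4 from each side. So sub: x - 1 = -2.
Step 3. [x - 1 = -2] peel the -1: add 1 from each side ⇒ sub: x = -1.

Answer: x ∈ {-1}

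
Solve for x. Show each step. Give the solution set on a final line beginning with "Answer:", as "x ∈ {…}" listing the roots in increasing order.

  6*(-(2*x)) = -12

Step 1. [6*(-(2*x)) = -12] LHS = 6·(…); ÷6 both sides ⇒ div: -(2*x) = -2.
Step 2. [-(2*x) = -2] leading − — multiply by −1, so neg: 2*x = 2.
Step 3. [2*x = 2] 2·(inner) — divide through by 2 ⇒ div: x = 1.

Answer: x ∈ {1}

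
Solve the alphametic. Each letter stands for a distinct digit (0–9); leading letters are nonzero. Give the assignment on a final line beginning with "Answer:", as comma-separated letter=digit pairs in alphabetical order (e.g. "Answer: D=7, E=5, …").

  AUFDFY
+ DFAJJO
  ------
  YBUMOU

Step 1. [col 1: Y + O ≡ U (mod 10)] several values work for U in column 1 (Y + O ≡ U (mod 10), carry-in 0); try U=2, so U=2.
Step 2. [col 1: Y + O ≡ U (mod 10)] several values work for Y in column 1 (Y + O ≡ U (mod 10), carry-in 0); try Y=8 ⇒ Y=8.
Step 3. [col 1: Y + O ≡ U (mod 10)] from column 1 (Y=8, U=2, carry-in 0, digits 2,8 already taken and all letters distinct): O must equal 4 ⇒ O=4.
Step 4. [col 2: F + J ≡ O (mod 10)] F=6 is one option consistent with column 2 (F + J ≡ O (mod 10), carry-in 1) — take it, so F=6.
Step 5. [col 2: F + J ≡ O (mod 10)] from column 2 (F=6, O=4, carry-in 1, digits 2,4,6,8 already taken and all letters distinct): J must equal 7. So J=7.
Step 6. [col 3: D + J ≡ M (mod 10)] no forcing yet in column 3 (carry-in 1); M=1 is free and consistent — try it ⇒ M=1.
Step 7. [col 3: D + J ≡ M (mod 10)] column 3 reads D+J+carry(1)=M with J=7, M=1; with digits 1,2,4,6,7,8 already taken and all letters distinct, the only value for D is 3 ⇒ D=3.
Step 8. [col 4: F + A ≡ U (mod 10)] column 4 reads F+A+carry(1)=U with F=6, U=2; with digits 1,2,3,4,6,7,8 already taken and all letters distinct, the only value for A is 5. So A=5.
Step 9. [col 5: U + F ≡ B (mod 10)] from column 5 (U=2, F=6, carry-in 1, digits 1,2,3,4,5,6,7,8 already taken and all letters distinct): B must equal 9 ⇒ B=9.

Answer: A=5, B=9, D=3, F=6, J=7, M=1, O=4, U=2, Y=8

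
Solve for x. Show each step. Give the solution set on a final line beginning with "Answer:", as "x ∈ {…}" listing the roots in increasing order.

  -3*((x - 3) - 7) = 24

Step 1. [-3*((x - 3) - 7) = 24] -3·(inner) — divide through by -3. So div: (x - 3) - 7 = -8.
Step 2. [(x - 3) - 7 = -8] the outer -7 inverts by adding 7 ⇒ sub: x - 3 = -1.
Step 3. [x - 3 = -1] -3 is outermost — add 3 both sides, so sub: x = 2.

Answer: x ∈ {2}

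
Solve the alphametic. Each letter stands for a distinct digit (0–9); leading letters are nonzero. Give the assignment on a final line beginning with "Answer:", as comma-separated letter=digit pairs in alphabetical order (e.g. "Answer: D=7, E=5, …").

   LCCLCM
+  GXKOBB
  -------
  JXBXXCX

Step 1. [col 1: M + B ≡ X (mod 10)] column 1 (M + B ≡ X (mod 10), carry-in 0) doesn't pin M yet; pick M=3 and continue ⇒ M=3.
Step 2. [col 1: M + B ≡ X (mod 10)] several values work for B in column 1 (M + B ≡ X (mod 10), carry-in 0); try B=9. So B=9.
Step 3. [J] J is the leading digit of a 7-digit sum of two 6-digit numbers; the final carry is exactly 1 ⇒ J=1.
Step 4. [col 1: M + B ≡ X (mod 10)] column 1: given M=3, B=9, carry-in 0, and digits 1,3,9 already taken and all letters distinct, M+B≡X (mod 10) forces X=2. So X=2.
Step 5. [col 2: C + B ≡ C (mod 10)] column 2 (C + B ≡ C (mod 10), carry-in 1) doesn't pin C yet; pick C=6 and continue ⇒ C=6.
Step 6. [col 3: L + O ≡ X (mod 10)] column 3 (L + O ≡ X (mod 10), carry-in 1) doesn't pin O yet; pick O=7 and continue, so O=7.
Step 7. [col 3: L + O ≡ X (mod 10)] in column 3 we have L+O≡X with carry-in 1; given O=7, X=2 and digits 1,2,3,6,7,9 already taken and all letters distinct, that pins L to 4, so L=4.
Step 8. [col 4: C + K ≡ X (mod 10)] column 4: given C=6, X=2, carry-in 1, and digits 1,2,3,4,6,7,9 already taken and all letters distinct, C+K≡X (mod 10) forces K=5 ⇒ K=5.
Step 9. [col 6: L + G ≡ X (mod 10)] from column 6 (L=4, X=2, carry-in 0, digits 1,2,3,4,5,6,7,9 already taken and all letters distinct): G must equal 8 ⇒ G=8.

Answer: B=9, C=6, G=8, J=1, K=5, L=4, M=3, O=7, X=2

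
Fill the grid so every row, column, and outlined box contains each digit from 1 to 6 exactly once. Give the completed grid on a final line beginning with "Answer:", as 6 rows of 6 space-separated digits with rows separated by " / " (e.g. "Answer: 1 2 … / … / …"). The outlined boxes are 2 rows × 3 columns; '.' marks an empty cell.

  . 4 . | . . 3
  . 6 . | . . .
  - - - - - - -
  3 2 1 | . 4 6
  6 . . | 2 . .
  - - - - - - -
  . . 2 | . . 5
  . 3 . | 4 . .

Step 1. [r1c3∈{5}] r1c3 has the single candidate 5. So r1c3=5.
Step 2. [r5c2∈{1}] r5c2's peers cover all but 1. So r5c2=1.
Step 3. [r4c6∈{1}] nothing but 1 survives at r4c6, so r4c6=1.
Step 4. [r6c5∈{1,2,6}] 1 has one home in row 6: r6c5, so r6c5=1.
Step 5. [r5c4∈{3,6}] in col 4, 3 fits only at r5c4 ⇒ r5c4=3.
Step 6. [r1c4∈{1,6}] 6 has one home in col 4: r1c4, so r1c4=6.
Step 7. [r1c5∈{2}] r1c5's peers cover all but 2, so r1c5=2.
Step 8. [r3c4∈{5}] r3c4's peers cover all but 5 ⇒ r3c4=5.
Step 9. [r1c1∈{1}] only 1 remains possible at r1c1. So r1c1=1.
Step 10. [r2c5∈{5}] nothing but 5 survives at r2c5, so r2c5=5.
Step 11. [r4c5∈{3}] only 3 remains possible at r4c5 ⇒ r4c5=3.
Step 12. [r2c1∈{2}] only 2 remains possible at r2c1. So r2c1=2.
Step 13. [r6c1∈{5}] nothing but 5 survives at r6c1 ⇒ r6c1=5.
Step 14. [r2c4∈{1}] r2c4's peers cover all but 1, so r2c4=1.
Step 15. [r2c3∈{3}] only 3 remains possible at r2c3. So r2c3=3.
Step 16. [r6c6∈{2}] r6c6 has the single candidate 2. So r6c6=2.
Step 17. [r5c1∈{4}] r5c1's peers cover all but 4. So r5c1=4.
Step 18. [r5c5∈{6}] r5c5 is down to just 6. So r5c5=6.
Step 19. [r6c3∈{6}] nothing but 6 survives at r6c3. So r6c3=6.
Step 20. [r4c2∈{5}] only 5 remains possible at r4c2. So r4c2=5.
Step 21. [r2c6∈{4}] only 4 remains possible at r2c6. So r2c6=4.
Step 22. [r4c3∈{4}] r4c3 has the single candidate 4. So r4c3=4.

Answer: 1 4 5 6 2 3 / 2 6 3 1 5 4 / 3 2 1 5 4 6 / 6 5 4 2 3 1 / 4 1 2 3 6 5 / 5 3 6 4 1 2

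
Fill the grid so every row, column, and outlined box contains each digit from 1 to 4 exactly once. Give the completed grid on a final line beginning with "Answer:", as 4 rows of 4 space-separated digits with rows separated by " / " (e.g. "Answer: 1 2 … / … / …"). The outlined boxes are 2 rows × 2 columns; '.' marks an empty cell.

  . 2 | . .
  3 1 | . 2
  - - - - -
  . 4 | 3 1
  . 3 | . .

Step 1. [r2c3∈{4}] r2c3 is down to just 4. So r2c3=4.
Step 2. [r3c1∈{2}] r3c1's peers cover all but 2, so r3c1=2.
Step 3. [r4c4∈{4}] nothing but 4 survives at r4c4. So r4c4=4.
Step 4. [r1c3∈{1}] nothing but 1 survives at r1c3 ⇒ r1c3=1.
Step 5. [r1c4∈{3}] r1c4's peers cover all but 3. So r1c4=3.
Step 6. [r1c1∈{4}] r1c1 is down to just 4 ⇒ r1c1=4.
Step 7. [r4c1∈{1}] nothing but 1 survives at r4c1, so r4c1=1.
Step 8. [r4c3∈{2}] r4c3 is down to just 2. So r4c3=2.

Answer: 4 2 1 3 / 3 1 4 2 / 2 4 3 1 / 1 3 2 4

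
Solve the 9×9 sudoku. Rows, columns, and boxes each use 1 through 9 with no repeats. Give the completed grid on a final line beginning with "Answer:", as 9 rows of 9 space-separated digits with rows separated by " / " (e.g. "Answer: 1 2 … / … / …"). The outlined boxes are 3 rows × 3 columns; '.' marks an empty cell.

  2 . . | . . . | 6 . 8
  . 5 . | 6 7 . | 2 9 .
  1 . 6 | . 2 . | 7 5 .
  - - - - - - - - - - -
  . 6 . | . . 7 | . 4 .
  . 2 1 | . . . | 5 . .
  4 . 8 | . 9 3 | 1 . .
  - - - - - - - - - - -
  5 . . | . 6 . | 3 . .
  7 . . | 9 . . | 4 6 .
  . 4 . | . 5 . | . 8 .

Step 1. [r9c7∈{9}] only 9 remains possible at r9c7. So r9c7=9.
Step 2. [r1c3∈{3,4,7,9}] 7 has one home in col 3: r1c3, so r1c3=7.
Step 3. [r1c6∈{1,4,5,9}] col 6 places 5 nowhere but r1c6. So r1c6=5.
Step 4. [r5c6∈{4,6,8}] 6 has one home in col 6: r5c6 ⇒ r5c6=6.
Step 5. [r4c3∈{3,5,9}] 5 has one home in col 3: r4c3 ⇒ r4c3=5.
Step 6. [r2c1∈{3,8}] col 1 places 8 nowhere but r2c1. So r2c1=8.
Step 7. [r1c2∈{3,9}] r1c2 is the only open cell in row 1 admitting 9. So r1c2=9.
Step 8. [r3c2∈{3}] only 3 remains possible at r3c2, so r3c2=3.
Step 9. [r2c9∈{1,3,4}] across row 2, 3 lands solely at r2c9, so r2c9=3.
Step 10. [r2c6∈{1,4}] in row 2, 1 fits only at r2c6, so r2c6=1.
Step 11. [r9c6∈{2}] r9c6 has the single candidate 2 ⇒ r9c6=2.
Step 12. [r8c6∈{8}] r8c6 is down to just 8, so r8c6=8.
Step 13. [r8c2∈{1}] r8c2's peers cover all but 1. So r8c2=1.
Step 14. [r3c4∈{4,8}] row 3 places 8 nowhere but r3c4 ⇒ r3c4=8.
Step 15. [r4c1∈{3,9}] r4c1 is the only open cell in row 4 admitting 3 ⇒ r4c1=3.
Step 16. [r8c5∈{3}] r8c5 has the single candidate 3, so r8c5=3.
Step 17. [r5c4∈{4}] nothing but 4 survives at r5c4, so r5c4=4.
Step 18. [r8c3∈{2}] only 2 remains possible at r8c3. So r8c3=2.
Step 19. [r4c9∈{2,9}] row 4 places 9 nowhere but r4c9 ⇒ r4c9=9.
Step 20. [r5c9∈{7}] r5c9 has the single candidate 7 ⇒ r5c9=7.
Step 21. [r9c9∈{1}] r9c9 is down to just 1. So r9c9=1.
Step 22. [r6c8∈{2}] nothing but 2 survives at r6c8. So r6c8=2.
Step 23. [r7c4∈{1,7}] across row 7, 1 lands solely at r7c4. So r7c4=1.
Step 24. [r7c6∈{4}] nothing but 4 survives at r7c6, so r7c6=4.
Step 25. [r5c5∈{8}] r5c5 is down to just 8, so r5c5=8.
Step 26. [r5c1∈{9}] nothing but 9 survives at r5c1. So r5c1=9.
Step 27. [r4c4∈{2}] only 2 remains possible at r4c4, so r4c4=2.
Step 28. [r7c2∈{8}] only 8 remains possible at r7c2. So r7c2=8.
Step 29. [r9c1∈{6}] r9c1's peers cover all but 6 ⇒ r9c1=6.
Step 30. [r8c9∈{5}] r8c9 is down to just 5, so r8c9=5.
Step 31. [r1c4∈{3}] r1c4 has the single candidate 3, so r1c4=3.
Step 32. [r4c7∈{8}] r4c7 is down to just 8. So r4c7=8.
Step 33. [r1c5∈{4}] r1c5 is down to just 4. So r1c5=4.
Step 34. [r4c5∈{1}] r4c5 is down to just 1. So r4c5=1.
Step 35. [r1c8∈{1}] r1c8's peers cover all but 1, so r1c8=1.
Step 36. [r7c8∈{7}] only 7 remains possible at r7c8, so r7c8=7.
Step 37. [r6c4∈{5}] r6c4 has the single candidate 5. So r6c4=5.
Step 38. [r2c3∈{4}] r2c3's peers cover all but 4. So r2c3=4.
Step 39. [r6c2∈{7}] r6c2 has the single candidate 7 ⇒ r6c2=7.
Step 40. [r7c9∈{2}] r7c9 has the single candidate 2, so r7c9=2.
Step 41. [r7c3∈{9}] nothing but 9 survives at r7c3 ⇒ r7c3=9.
Step 42. [r3c6∈{9}] r3c6's peers cover all but 9 ⇒ r3c6=9.
Step 43. [r9c4∈{7}] r9c4 is down to just 7. So r9c4=7.
Step 44. [r6c9∈{6}] r6c9 is down to just 6 ⇒ r6c9=6.
Step 45. [r3c9∈{4}] only 4 remains possible at r3c9. So r3c9=4.
Step 46. [r9c3∈{3}] r9c3's peers cover all but 3 ⇒ r9c3=3.
Step 47. [r5c8∈{3}] r5c8 is down to just 3, so r5c8=3.

Answer: 2 9 7 3 4 5 6 1 8 / 8 5 4 6 7 1 2 9 3 / 1 3 6 8 2 9 7 5 4 / 3 6 5 2 1 7 8 4 9 / 9 2 1 4 8 6 5 3 7 / 4 7 8 5 9 3 1 2 6 / 5 8 9 1 6 4 3 7 2 / 7 1 2 9 3 8 4 6 5 / 6 4 3 7 5 2 9 8 1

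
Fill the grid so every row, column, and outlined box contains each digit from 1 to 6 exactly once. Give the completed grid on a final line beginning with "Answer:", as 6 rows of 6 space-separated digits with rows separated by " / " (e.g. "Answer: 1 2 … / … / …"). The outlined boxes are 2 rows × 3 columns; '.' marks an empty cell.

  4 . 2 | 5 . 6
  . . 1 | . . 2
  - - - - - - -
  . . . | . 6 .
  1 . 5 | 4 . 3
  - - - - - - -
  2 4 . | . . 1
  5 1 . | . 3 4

Step 1. [r1c2∈{3}] r1c2's peers cover all but 3. So r1c2=3.
Step 2. [r6c4∈{2,6}] row 6 places 2 nowhere but r6c4, so r6c4=2.
Step 3. [r4c2∈{2,6}] 6 has one home in row 4: r4c2, so r4c2=6.
Step 4. [r5c3∈{3,6}] 3 has one home in row 5: r5c3, so r5c3=3.
Step 5. [r6c3∈{6}] r6c3's peers cover all but 6. So r6c3=6.
Step 6. [r2c5∈{4}] only 4 remains possible at r2c5 ⇒ r2c5=4.
Step 7. [r2c4∈{3}] r2c4 has the single candidate 3 ⇒ r2c4=3.
Step 8. [r3c4∈{1}] r3c4's peers cover all but 1. So r3c4=1.
Step 9. [r1c5∈{1}] r1c5's peers cover all but 1 ⇒ r1c5=1.
Step 10. [r5c4∈{6}] nothing but 6 survives at r5c4, so r5c4=6.
Step 11. [r3c6∈{5}] only 5 remains possible at r3c6, so r3c6=5.
Step 12. [r4c5∈{2}] r4c5's peers cover all but 2 ⇒ r4c5=2.
Step 13. [r3c2∈{2}] nothing but 2 survives at r3c2, so r3c2=2.
Step 14. [r2c1∈{6}] r2c1's peers cover all but 6 ⇒ r2c1=6.
Step 15. [r5c5∈{5}] r5c5's peers cover all but 5 ⇒ r5c5=5.
Step 16. [r3c3∈{4}] only 4 remains possible at r3c3 ⇒ r3c3=4.
Step 17. [r3c1∈{3}] r3c1 is down to just 3. So r3c1=3.
Step 18. [r2c2∈{5}] r2c2 is down to just 5 ⇒ r2c2=5.

Answer: 4 3 2 5 1 6 / 6 5 1 3 4 2 / 3 2 4 1 6 5 / 1 6 5 4 2 3 / 2 4 3 6 5 1 / 5 1 6 2 3 4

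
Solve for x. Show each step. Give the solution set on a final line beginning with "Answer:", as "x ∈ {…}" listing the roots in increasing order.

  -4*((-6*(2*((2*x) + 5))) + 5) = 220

Step 1. [-4*((-6*(2*((2*x) + 5))) + 5) = 220] divide by the outer -4, so div: (-6*(2*((2*x) + 5))) + 5 = -55.
Step 2. [(-6*(2*((2*x) + 5))) + 5 = -55] 5 comes off first (subtract 5), so sub: -6*(2*((2*x) + 5)) = -60.
Step 3. [-6*(2*((2*x) + 5)) = -60] divide by the outer -6, so div: 2*((2*x) + 5) = 10.
Step 4. [2*((2*x) + 5) = 10] LHS = 2·(…); ÷2 both sides, so div: (2*x) + 5 = 5.
Step 5. [(2*x) + 5 = 5] subtract 5: x sits inside (… + 5). So sub: 2*x = 0.
Step 6. [2*x = 0] LHS = 2·(…); ÷2 both sides. So div: x = 0.

Answer: x ∈ {0}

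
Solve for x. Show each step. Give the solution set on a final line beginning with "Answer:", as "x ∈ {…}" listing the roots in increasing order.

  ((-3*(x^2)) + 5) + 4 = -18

Step 1. [((-3*(x^2)) + 5) + 4 = -18] subtract 4: x sits inside (… + 4). So sub: (-3*(x^2)) + 5 = -22.
Step 2. [(-3*(x^2)) + 5 = -22] the outer +5 inverts by subtracting 5. So sub: -3*(x^2) = -27.
Step 3. [-3*(x^2) = -27] -3·(inner) — divide through by -3 ⇒ div: x^2 = 9.
Step 4. [x^2 = 9] LHS squared, RHS 9 ≥ 0: apply √ (±), so sqrt: x = 3 or -3.

Answer: x ∈ {-3, 3}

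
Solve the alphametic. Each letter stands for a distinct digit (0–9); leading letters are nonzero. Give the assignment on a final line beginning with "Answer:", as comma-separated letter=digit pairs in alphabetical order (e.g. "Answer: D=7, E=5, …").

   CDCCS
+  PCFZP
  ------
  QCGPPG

Step 1. [col 1: S + P ≡ G (mod 10)] G=4 is one option consistent with column 1 (S + P ≡ G (mod 10), carry-in 0) — take it, so G=4.
Step 2. [col 1: S + P ≡ G (mod 10)] P=9 is one option consistent with column 1 (S + P ≡ G (mod 10), carry-in 0) — take it, so P=9.
Step 3. [Q] Q is the leading digit of a 6-digit sum of two 5-digit numbers; the final carry is exactly 1. So Q=1.
Step 4. [col 1: S + P ≡ G (mod 10)] column 1 reads S+P+carry(0)=G with P=9, G=4; with digits 1,4,9 already taken and all letters distinct, the only value for S is 5. So S=5.
Step 5. [col 2: C + Z ≡ P (mod 10)] column 2 (C + Z ≡ P (mod 10), carry-in 1) doesn't pin Z yet; pick Z=2 and continue. So Z=2.
Step 6. [col 2: C + Z ≡ P (mod 10)] in column 2 we have C+Z≡P with carry-in 1; given Z=2, P=9 and digits 1,2,4,5,9 already taken and all letters distinct, that pins C to 6 ⇒ C=6.
Step 7. [col 3: C + F ≡ P (mod 10)] column 3 reads C+F+carry(0)=P with C=6, P=9; with digits 1,2,4,5,6,9 already taken and all letters distinct, the only value for F is 3 ⇒ F=3.
Step 8. [col 4: D + C ≡ G (mod 10)] in column 4 we have D+C≡G with carry-in 0; given C=6, G=4 and digits 1,2,3,4,5,6,9 already taken and all letters distinct, that pins D to 8 ⇒ D=8.

Answer: C=6, D=8, F=3, G=4, P=9, Q=1, S=5, Z=2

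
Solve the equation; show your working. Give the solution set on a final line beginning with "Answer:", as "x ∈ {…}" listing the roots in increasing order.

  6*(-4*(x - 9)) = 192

Step 1. [6*(-4*(x - 9)) = 192] leading coefficient 6: divide by 6 ⇒ div: -4*(x - 9) = 32.
Step 2. [-4*(x - 9) = 32] -4 out front; divide by -4. So div: x - 9 = -8.
Step 3. [x - 9 = -8] the outer -9 inverts by adding 9. So sub: x = 1.

Answer: x ∈ {1}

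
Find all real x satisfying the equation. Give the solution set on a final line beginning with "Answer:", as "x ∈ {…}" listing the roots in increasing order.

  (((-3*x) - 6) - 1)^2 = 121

Step 1. [(((-3*x) - 6) - 1)^2 = 121] LHS squared, RHS 121 ≥ 0: apply √ (±), so sqrt: ((-3*x) - 6) - 1 = 11 or -11.
Step 2. [((-3*x) - 6) - 1 = 11 or -11] the outer -1 inverts by adding 1. So sub: (-3*x) - 6 = 12 or -10.
Step 3. [(-3*x) - 6 = 12 or -10] 6 comes off first (add 6), so sub: -3*x = 18 or -4.
Step 4. [-3*x = 18 or -4] -3·(inner) — divide through by -3, so div: x = -6 or 4/3.

Answer: x ∈ {-6, 4/3}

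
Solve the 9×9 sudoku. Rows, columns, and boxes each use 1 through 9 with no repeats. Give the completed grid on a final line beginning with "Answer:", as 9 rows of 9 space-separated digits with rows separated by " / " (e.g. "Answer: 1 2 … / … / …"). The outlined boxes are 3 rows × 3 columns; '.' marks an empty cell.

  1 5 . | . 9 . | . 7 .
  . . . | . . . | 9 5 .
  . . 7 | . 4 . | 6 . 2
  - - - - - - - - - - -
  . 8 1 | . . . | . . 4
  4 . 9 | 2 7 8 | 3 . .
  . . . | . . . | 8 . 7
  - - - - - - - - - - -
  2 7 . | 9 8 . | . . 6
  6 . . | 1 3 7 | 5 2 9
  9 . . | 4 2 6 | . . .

Step 1. [r7c8∈{1,3,4}] 4 has one home in col 8: r7c8. So r7c8=4.
Step 2. [r7c3∈{3,5}] 3 has one home in row 7: r7c3 ⇒ r7c3=3.
Step 3. [r5c2∈{6}] r5c2 is down to just 6 ⇒ r5c2=6.
Step 4. [r8c3∈{4,8}] 8 has one home in row 8: r8c3, so r8c3=8.
Step 5. [r6c6∈{1,3,4,5,9}] r6c6 is the only open cell in row 6 admitting 4 ⇒ r6c6=4.
Step 6. [r6c5∈{1,5,6}] across box 5, 1 lands solely at r6c5. So r6c5=1.
Step 7. [r4c5∈{5,6}] col 5 places 5 nowhere but r4c5 ⇒ r4c5=5.
Step 8. [r9c2∈{1}] nothing but 1 survives at r9c2, so r9c2=1.
Step 9. [r2c5∈{6}] nothing but 6 survives at r2c5. So r2c5=6.
Step 10. [r3c4∈{3,5,8}] r3c4 is the only open cell in col 4 admitting 5. So r3c4=5.
Step 11. [r6c8∈{6,9}] in row 6, 9 fits only at r6c8 ⇒ r6c8=9.
Step 12. [r1c3∈{2,4,6}] r1c3 is the only open cell in row 1 admitting 6, so r1c3=6.
Step 13. [r2c3∈{2,4}] across col 3, 4 lands solely at r2c3, so r2c3=4.
Step 14. [r2c2∈{2,3}] 2 has one home in box 1: r2c2. So r2c2=2.
Step 15. [r6c2∈{3}] r6c2 is down to just 3 ⇒ r6c2=3.
Step 16. [r5c8∈{1}] nothing but 1 survives at r5c8, so r5c8=1.
Step 17. [r2c9∈{1,3,8}] across col 9, 1 lands solely at r2c9, so r2c9=1.
Step 18. [r2c6∈{3}] only 3 remains possible at r2c6. So r2c6=3.
Step 19. [r1c9∈{3,8}] across row 1, 3 lands solely at r1c9 ⇒ r1c9=3.
Step 20. [r3c8∈{8}] nothing but 8 survives at r3c8. So r3c8=8.
Step 21. [r6c4∈{6}] only 6 remains possible at r6c4. So r6c4=6.
Step 22. [r2c1∈{8}] r2c1 is down to just 8 ⇒ r2c1=8.
Step 23. [r6c1∈{5}] only 5 remains possible at r6c1. So r6c1=5.
Step 24. [r6c3∈{2}] only 2 remains possible at r6c3 ⇒ r6c3=2.
Step 25. [r8c2∈{4}] r8c2 is down to just 4, so r8c2=4.
Step 26. [r9c9∈{8}] nothing but 8 survives at r9c9, so r9c9=8.
Step 27. [r7c7∈{1}] r7c7 is down to just 1 ⇒ r7c7=1.
Step 28. [r4c4∈{3}] nothing but 3 survives at r4c4. So r4c4=3.
Step 29. [r5c9∈{5}] nothing but 5 survives at r5c9. So r5c9=5.
Step 30. [r4c6∈{9}] nothing but 9 survives at r4c6, so r4c6=9.
Step 31. [r2c4∈{7}] r2c4 is down to just 7. So r2c4=7.
Step 32. [r1c7∈{4}] r1c7's peers cover all but 4, so r1c7=4.
Step 33. [r1c6∈{2}] nothing but 2 survives at r1c6. So r1c6=2.
Step 34. [r3c6∈{1}] only 1 remains possible at r3c6 ⇒ r3c6=1.
Step 35. [r4c1∈{7}] only 7 remains possible at r4c1. So r4c1=7.
Step 36. [r3c2∈{9}] r3c2 has the single candidate 9. So r3c2=9.
Step 37. [r9c7∈{7}] nothing but 7 survives at r9c7, so r9c7=7.
Step 38. [r4c8∈{6}] r4c8 has the single candidate 6. So r4c8=6.
Step 39. [r4c7∈{2}] r4c7 is down to just 2. So r4c7=2.
Step 40. [r9c8∈{3}] r9c8's peers cover all but 3. So r9c8=3.
Step 41. [r3c1∈{3}] nothing but 3 survives at r3c1. So r3c1=3.
Step 42. [r1c4∈{8}] r1c4 has the single candidate 8, so r1c4=8.
Step 43. [r9c3∈{5}] r9c3 has the single candidate 5. So r9c3=5.
Step 44. [r7c6∈{5}] r7c6 has the single candidate 5. So r7c6=5.

Answer: 1 5 6 8 9 2 4 7 3 / 8 2 4 7 6 3 9 5 1 / 3 9 7 5 4 1 6 8 2 / 7 8 1 3 5 9 2 6 4 / 4 6 9 2 7 8 3 1 5 / 5 3 2 6 1 4 8 9 7 / 2 7 3 9 8 5 1 4 6 / 6 4 8 1 3 7 5 2 9 / 9 1 5 4 2 6 7 3 8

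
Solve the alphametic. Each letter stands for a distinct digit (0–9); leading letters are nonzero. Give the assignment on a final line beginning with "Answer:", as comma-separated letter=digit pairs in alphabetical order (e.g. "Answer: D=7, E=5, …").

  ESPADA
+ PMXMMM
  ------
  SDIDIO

Step 1. [col 1: A + M ≡ O (mod 10)] no forcing yet in column 1 (carry-in 0); A=8 is free and consistent — try it ⇒ A=8.
Step 2. [col 1: A + M ≡ O (mod 10)] M=6 is one option consistent with column 1 (A + M ≡ O (mod 10), carry-in 0) — take it, so M=6.
Step 3. [col 1: A + M ≡ O (mod 10)] column 1 reads A+M+carry(0)=O with A=8, M=6; with digits 6,8 already taken and all letters distinct, the only value for O is 4. So O=4.
Step 4. [col 2: D + M ≡ I (mod 10)] column 2 (D + M ≡ I (mod 10), carry-in 1) doesn't pin I yet; pick I=2 and continue. So I=2.
Step 5. [col 2: D + M ≡ I (mod 10)] column 2 reads D+M+carry(1)=I with M=6, I=2; with digits 2,4,6,8 already taken and all letters distinct, the only value for D is 5 ⇒ D=5.
Step 6. [col 4: P + X ≡ I (mod 10)] P=1 is one option consistent with column 4 (P + X ≡ I (mod 10), carry-in 1) — take it ⇒ P=1.
Step 7. [col 4: P + X ≡ I (mod 10)] column 4: given P=1, I=2, carry-in 1, and digits 1,2,4,5,6,8 already taken and all letters distinct, P+X≡I (mod 10) forces X=0. So X=0.
Step 8. [col 5: S + M ≡ D (mod 10)] in column 5 we have S+M≡D with carry-in 0; given M=6, D=5 and digits 0,1,2,4,5,6,8 already taken and all letters distinct, that pins S to 9. So S=9.
Step 9. [col 6: E + P ≡ S (mod 10)] from column 6 (P=1, S=9, carry-in 1, digits 0,1,2,4,5,6,8,9 already taken and all letters distinct): E must equal 7 ⇒ E=7.

Answer: A=8, D=5, E=7, I=2, M=6, O=4, P=1, S=9, X=0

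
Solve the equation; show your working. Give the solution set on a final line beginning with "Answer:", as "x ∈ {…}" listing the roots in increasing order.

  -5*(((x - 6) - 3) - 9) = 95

Step 1. [-5*(((x - 6) - 3) - 9) = 95] divide by the outer -5 ⇒ div: ((x - 6) - 3) - 9 = -19.
Step 2. [((x - 6) - 3) - 9 = -19] -9 is outermost — add 9 both sides ⇒ sub: (x - 6) - 3 = -10.
Step 3. [(x - 6) - 3 = -10] 3 comes off first (add 3) ⇒ sub: x - 6 = -7.
Step 4. [x - 6 = -7] peel the -6: add 6 from each side. So sub: x = -1.

Answer: x ∈ {-1}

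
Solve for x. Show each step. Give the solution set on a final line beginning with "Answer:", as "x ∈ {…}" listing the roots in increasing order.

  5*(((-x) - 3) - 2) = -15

Step 1. [5*(((-x) - 3) - 2) = -15] LHS = 5·(…); ÷5 both sides ⇒ div: ((-x) - 3) - 2 = -3.
Step 2. [((-x) - 3) - 2 = -3] the outer -2 inverts by adding 2. So sub: (-x) - 3 = -1.
Step 3. [(-x) - 3 = -1] add 3: x sits inside (… - 3), so sub: -x = 2.
Step 4. [-x = 2] LHS negated; negate both sides ⇒ neg: x = -2.

Answer: x ∈ {-2}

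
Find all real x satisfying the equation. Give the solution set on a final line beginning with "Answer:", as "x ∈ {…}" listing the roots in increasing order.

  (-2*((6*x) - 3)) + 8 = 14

Step 1. [(-2*((6*x) - 3)) + 8 = 14] the outer +8 inverts by subtracting 8 ⇒ sub: -2*((6*x) - 3) = 6.
Step 2. [-2*((6*x) - 3) = 6] divide by the outer -2, so div: (6*x) - 3 = -3.
Step 3. [(6*x) - 3 = -3] -3 is outermost — add 3 both sides. So sub: 6*x = 0.
Step 4. [6*x = 0] divide by the outer 6. So div: x = 0.

Answer: x ∈ {0}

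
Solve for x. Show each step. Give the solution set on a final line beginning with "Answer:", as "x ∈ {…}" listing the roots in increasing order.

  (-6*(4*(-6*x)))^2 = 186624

Step 1. [(-6*(4*(-6*x)))^2 = 186624] √ both sides: 186624 ≥ 0 gives two branches, so sqrt: -6*(4*(-6*x)) = 432 or -432.
Step 2. [-6*(4*(-6*x)) = 432 or -432] -6 out front; divide by -6. So div: 4*(-6*x) = -72 or 72.
Step 3. [4*(-6*x) = -72 or 72] leading coefficient 4: divide by 4. So div: -6*x = -18 or 18.
Step 4. [-6*x = -18 or 18] LHS = -6·(…); ÷-6 both sides ⇒ div: x = 3 or -3.

Answer: x ∈ {-3, 3}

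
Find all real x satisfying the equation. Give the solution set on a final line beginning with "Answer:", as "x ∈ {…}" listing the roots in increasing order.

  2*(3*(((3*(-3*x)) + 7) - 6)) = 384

Step 1. [2*(3*(((3*(-3*x)) + 7) - 6)) = 384] 2·(inner) — divide through by 2 ⇒ div: 3*(((3*(-3*x)) + 7) - 6) = 192.
Step 2. [3*(((3*(-3*x)) + 7) - 6) = 192] leading coefficient 3: divide by 3 ⇒ div: ((3*(-3*x)) + 7) - 6 = 64.
Step 3. [((3*(-3*x)) + 7) - 6 = 64] -6 is outermost — add 6 both sides ⇒ sub: (3*(-3*x)) + 7 = 70.
Step 4. [(3*(-3*x)) + 7 = 70] 7 comes off first (subtract 7), so sub: 3*(-3*x) = 63.
Step 5. [3*(-3*x) = 63] 3·(inner) — divide through by 3, so div: -3*x = 21.
Step 6. [-3*x = 21] LHS = -3·(…); ÷-3 both sides ⇒ div: x = -7.

Answer: x ∈ {-7}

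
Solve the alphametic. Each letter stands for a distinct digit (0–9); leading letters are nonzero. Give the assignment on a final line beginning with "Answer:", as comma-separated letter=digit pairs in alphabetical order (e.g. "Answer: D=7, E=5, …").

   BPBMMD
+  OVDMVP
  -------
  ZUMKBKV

Step 1. [col 1: D + P ≡ V (mod 10)] several values work for D in column 1 (D + P ≡ V (mod 10), carry-in 0); try D=8. So D=8.
Step 2. [Z] the sum has 7 digits but both addends have 6; that extra leading digit Z is the final carry, namely 1 ⇒ Z=1.
Step 3. [col 1: D + P ≡ V (mod 10)] several values work for P in column 1 (D + P ≡ V (mod 10), carry-in 0); try P=2, so P=2.
Step 4. [col 1: D + P ≡ V (mod 10)] column 1: given D=8, P=2, carry-in 0, and digits 1,2,8 already taken and all letters distinct, D+P≡V (mod 10) forces V=0. So V=0.
Step 5. [col 2: M + V ≡ K (mod 10)] column 2 (M + V ≡ K (mod 10), carry-in 1) doesn't pin K yet; pick K=4 and continue ⇒ K=4.
Step 6. [col 2: M + V ≡ K (mod 10)] column 2 reads M+V+carry(1)=K with V=0, K=4; with digits 0,1,2,4,8 already taken and all letters distinct, the only value for M is 3. So M=3.
Step 7. [col 3: M + M ≡ B (mod 10)] from column 3 (M=3, carry-in 0, digits 0,1,2,3,4,8 already taken and all letters distinct): B must equal 6 ⇒ B=6.
Step 8. [col 6: B + O ≡ U (mod 10)] from column 6 (B=6, carry-in 0, digits 0,1,2,3,4,6,8 already taken and all letters distinct): U must equal 5, so U=5.
Step 9. [col 6: B + O ≡ U (mod 10)] column 6 reads B+O+carry(0)=U with B=6, U=5; with digits 0,1,2,3,4,5,6,8 already taken and all letters distinct, the only value for O is 9. So O=9.

Answer: B=6, D=8, K=4, M=3, O=9, P=2, U=5, V=0, Z=1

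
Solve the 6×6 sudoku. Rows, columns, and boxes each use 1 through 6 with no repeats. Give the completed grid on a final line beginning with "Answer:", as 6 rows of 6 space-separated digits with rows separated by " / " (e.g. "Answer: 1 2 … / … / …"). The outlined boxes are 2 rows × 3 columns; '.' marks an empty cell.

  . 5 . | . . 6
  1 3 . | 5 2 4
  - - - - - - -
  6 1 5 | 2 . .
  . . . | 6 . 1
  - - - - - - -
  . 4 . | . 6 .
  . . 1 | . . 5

Step 1. [r3c5∈{3,4}] r3c5 is the only open cell in row 3 admitting 4, so r3c5=4.
Step 2. [r6c5∈{3}] only 3 remains possible at r6c5, so r6c5=3.
Step 3. [r6c1∈{2}] r6c1 has the single candidate 2, so r6c1=2.
Step 4. [r5c3∈{3}] r5c3 has the single candidate 3, so r5c3=3.
Step 5. [r1c3∈{2,4}] across row 1, 2 lands solely at r1c3 ⇒ r1c3=2.
Step 6. [r4c3∈{4}] r4c3 has the single candidate 4. So r4c3=4.
Step 7. [r1c5∈{1}] nothing but 1 survives at r1c5. So r1c5=1.
Step 8. [r6c2∈{6}] r6c2 is down to just 6. So r6c2=6.
Step 9. [r4c2∈{2}] r4c2 is down to just 2, so r4c2=2.
Step 10. [r5c4∈{1}] nothing but 1 survives at r5c4 ⇒ r5c4=1.
Step 11. [r2c3∈{6}] r2c3 is down to just 6. So r2c3=6.
Step 12. [r1c4∈{3}] r1c4's peers cover all but 3 ⇒ r1c4=3.
Step 13. [r1c1∈{4}] r1c1's peers cover all but 4 ⇒ r1c1=4.
Step 14. [r5c1∈{5}] nothing but 5 survives at r5c1. So r5c1=5.
Step 15. [r3c6∈{3}] r3c6 is down to just 3. So r3c6=3.
Step 16. [r6c4∈{4}] only 4 remains possible at r6c4, so r6c4=4.
Step 17. [r4c5∈{5}] r4c5 has the single candidate 5, so r4c5=5.
Step 18. [r5c6∈{2}] r5c6 has the single candidate 2. So r5c6=2.
Step 19. [r4c1∈{3}] r4c1 has the single candidate 3. So r4c1=3.

Answer: 4 5 2 3 1 6 / 1 3 6 5 2 4 / 6 1 5 2 4 3 / 3 2 4 6 5 1 / 5 4 3 1 6 2 / 2 6 1 4 3 5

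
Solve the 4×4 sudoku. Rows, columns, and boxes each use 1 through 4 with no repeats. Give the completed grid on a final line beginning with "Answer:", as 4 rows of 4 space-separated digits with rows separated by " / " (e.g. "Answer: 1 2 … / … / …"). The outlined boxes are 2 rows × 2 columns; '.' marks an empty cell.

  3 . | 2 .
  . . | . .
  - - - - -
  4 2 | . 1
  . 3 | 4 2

Step 1. [r1c2∈{1,4}] row 1 places 1 nowhere but r1c2 ⇒ r1c2=1.
Step 2. [r2c4∈{3,4}] across col 4, 3 lands solely at r2c4 ⇒ r2c4=3.
Step 3. [r3c3∈{3}] r3c3 is down to just 3. So r3c3=3.
Step 4. [r4c1∈{1}] nothing but 1 survives at r4c1. So r4c1=1.
Step 5. [r2c3∈{1}] r2c3 has the single candidate 1, so r2c3=1.
Step 6. [r1c4∈{4}] r1c4 has the single candidate 4 ⇒ r1c4=4.
Step 7. [r2c1∈{2}] nothing but 2 survives at r2c1. So r2c1=2.
Step 8. [r2c2∈{4}] only 4 remains possible at r2c2. So r2c2=4.

Answer: 3 1 2 4 / 2 4 1 3 / 4 2 3 1 / 1 3 4 2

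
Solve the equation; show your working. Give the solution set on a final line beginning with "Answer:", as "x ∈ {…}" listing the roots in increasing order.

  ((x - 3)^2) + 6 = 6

Step 1. [((x - 3)^2) + 6 = 6] peel the +6: subtract 6 from each side ⇒ sub: (x - 3)^2 = 0.
Step 2. [(x - 3)^2 = 0] LHS squared, RHS 0 ≥ 0: apply √ (±) ⇒ sqrt: x - 3 = 0.
Step 3. [x - 3 = 0] -3 is outermost — add 3 both sides, so sub: x = 3.

Answer: x ∈ {3}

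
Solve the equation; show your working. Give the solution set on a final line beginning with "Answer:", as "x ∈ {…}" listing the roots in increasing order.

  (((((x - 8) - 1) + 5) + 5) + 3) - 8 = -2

Step 1. [(((((x - 8) - 1) + 5) + 5) + 3) - 8 = -2] peel the -8: add 8 from each side. So sub: ((((x - 8) - 1) + 5) + 5) + 3 = 6.
Step 2. [((((x - 8) - 1) + 5) + 5) + 3 = 6] the outer +3 inverts by subtracting 3 ⇒ sub: (((x - 8) - 1) + 5) + 5 = 3.
Step 3. [(((x - 8) - 1) + 5) + 5 = 3] peel the +5: subtract 5 from each side, so sub: ((x - 8) - 1) + 5 = -2.
Step 4. [((x - 8) - 1) + 5 = -2] peel the +5: subtract 5 from each side, so sub: (x - 8) - 1 = -7.
Step 5. [(x - 8) - 1 = -7] peel the -1: add 1 from each side ⇒ sub: x - 8 = -6.
Step 6. [x - 8 = -6] peel the -8: add 8 from each side, so sub: x = 2.

Answer: x ∈ {2}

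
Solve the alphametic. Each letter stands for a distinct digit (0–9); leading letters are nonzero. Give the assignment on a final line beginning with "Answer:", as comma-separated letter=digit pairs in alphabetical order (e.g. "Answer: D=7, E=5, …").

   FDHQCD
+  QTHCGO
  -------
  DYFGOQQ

Step 1. [col 1: D + O ≡ Q (mod 10)] several values work for O in column 1 (D + O ≡ Q (mod 10), carry-in 0); try O=6 ⇒ O=6.
Step 2. [col 1: D + O ≡ Q (mod 10)] no forcing yet in column 1 (carry-in 0); Q=7 is free and consistent — try it. So Q=7.
Step 3. [col 1: D + O ≡ Q (mod 10)] in column 1 we have D+O≡Q with carry-in 0; given O=6, Q=7 and digits 6,7 already taken and all letters distinct, that pins D to 1 ⇒ D=1.
Step 4. [col 2: C + G ≡ Q (mod 10)] several values work for C in column 2 (C + G ≡ Q (mod 10), carry-in 0); try C=8. So C=8.
Step 5. [col 2: C + G ≡ Q (mod 10)] column 2 reads C+G+carry(0)=Q with C=8, Q=7; with digits 1,6,7,8 already taken and all letters distinct, the only value for G is 9, so G=9.
Step 6. [col 4: H + H ≡ G (mod 10)] column 4: given G=9, carry-in 1, and digits 1,6,7,8,9 already taken and all letters distinct, H+H≡G (mod 10) forces H=4, so H=4.
Step 7. [col 5: D + T ≡ F (mod 10)] from column 5 (D=1, carry-in 0, digits 1,4,6,7,8,9 already taken and all letters distinct): T must equal 2. So T=2.
Step 8. [col 5: D + T ≡ F (mod 10)] column 5: given D=1, T=2, carry-in 0, and digits 1,2,4,6,7,8,9 already taken and all letters distinct, D+T≡F (mod 10) forces F=3 ⇒ F=3.
Step 9. [col 6: F + Q ≡ Y (mod 10)] in column 6 we have F+Q≡Y with carry-in 0; given F=3, Q=7 and digits 1,2,3,4,6,7,8,9 already taken and all letters distinct, that pins Y to 0, so Y=0.

Answer: C=8, D=1, F=3, G=9, H=4, O=6, Q=7, T=2, Y=0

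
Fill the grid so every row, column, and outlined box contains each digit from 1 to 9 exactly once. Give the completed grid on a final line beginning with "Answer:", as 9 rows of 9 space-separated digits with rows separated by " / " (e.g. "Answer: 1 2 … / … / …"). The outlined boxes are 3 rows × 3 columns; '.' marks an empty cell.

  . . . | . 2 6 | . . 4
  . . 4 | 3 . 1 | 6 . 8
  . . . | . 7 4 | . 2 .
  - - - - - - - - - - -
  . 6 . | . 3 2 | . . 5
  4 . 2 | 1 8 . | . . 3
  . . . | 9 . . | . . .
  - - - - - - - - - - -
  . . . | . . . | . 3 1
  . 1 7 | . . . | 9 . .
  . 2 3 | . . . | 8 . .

Step 1. [r5c7∈{7}] r5c7 has the single candidate 7 ⇒ r5c7=7.
Step 2. [r6c5∈{4,5,6}] 6 has one home in box 5: r6c5 ⇒ r6c5=6.
Step 3. [r4c4∈{4,7}] box 5 places 4 nowhere but r4c4. So r4c4=4.
Step 4. [r4c7∈{1}] nothing but 1 survives at r4c7 ⇒ r4c7=1.
Step 5. [r2c5∈{5,9}] across box 2, 9 lands solely at r2c5, so r2c5=9.
Step 6. [r4c1∈{7,8,9}] in row 4, 7 fits only at r4c1, so r4c1=7.
Step 7. [r7c2∈{4,5,8,9}] col 2 places 4 nowhere but r7c2, so r7c2=4.
Step 8. [r7c5∈{5}] r7c5 has the single candidate 5 ⇒ r7c5=5.
Step 9. [r1c8∈{1,5,7,9}] in col 8, 1 fits only at r1c8 ⇒ r1c8=1.
Step 10. [r1c2∈{3,5,7,8,9}] row 1 places 7 nowhere but r1c2 ⇒ r1c2=7.
Step 11. [r2c2∈{5}] nothing but 5 survives at r2c2. So r2c2=5.
Step 12. [r6c3∈{1,5,8}] in col 3, 5 fits only at r6c3, so r6c3=5.
Step 13. [r3c3∈{1,6,8,9}] 1 has one home in col 3: r3c3. So r3c3=1.
Step 14. [r3c1∈{3,6,8,9}] r3c1 is the only open cell in row 3 admitting 6. So r3c1=6.
Step 15. [r9c9∈{6,7}] 7 has one home in col 9: r9c9, so r9c9=7.
Step 16. [r7c4∈{2,6,7,8}] across col 4, 7 lands solely at r7c4. So r7c4=7.
Step 17. [r8c9∈{2,6}] 6 has one home in col 9: r8c9. So r8c9=6.
Step 18. [r5c2∈{9}] r5c2 has the single candidate 9, so r5c2=9.
Step 19. [r4c3∈{8}] r4c3's peers cover all but 8. So r4c3=8.
Step 20. [r3c2∈{3,8}] in col 2, 8 fits only at r3c2. So r3c2=8.
Step 21. [r1c1∈{3,9}] box 1 places 3 nowhere but r1c1. So r1c1=3.
Step 22. [r8c5∈{4}] nothing but 4 survives at r8c5. So r8c5=4.
Step 23. [r9c8∈{4,5}] across row 9, 4 lands solely at r9c8, so r9c8=4.
Step 24. [r9c1∈{5,9}] row 9 places 5 nowhere but r9c1 ⇒ r9c1=5.
Step 25. [r8c1∈{8}] r8c1 is down to just 8 ⇒ r8c1=8.
Step 26. [r1c7∈{5}] r1c7 is down to just 5, so r1c7=5.
Step 27. [r7c1∈{9}] r7c1's peers cover all but 9, so r7c1=9.
Step 28. [r7c7∈{2}] nothing but 2 survives at r7c7 ⇒ r7c7=2.
Step 29. [r7c6∈{8}] r7c6 is down to just 8 ⇒ r7c6=8.
Step 30. [r6c1∈{1}] r6c1 has the single candidate 1 ⇒ r6c1=1.
Step 31. [r5c6∈{5}] nothing but 5 survives at r5c6, so r5c6=5.
Step 32. [r8c8∈{5}] r8c8 has the single candidate 5 ⇒ r8c8=5.
Step 33. [r2c1∈{2}] only 2 remains possible at r2c1. So r2c1=2.
Step 34. [r6c2∈{3}] r6c2 has the single candidate 3 ⇒ r6c2=3.
Step 35. [r3c4∈{5}] nothing but 5 survives at r3c4 ⇒ r3c4=5.
Step 36. [r6c8∈{8}] nothing but 8 survives at r6c8, so r6c8=8.
Step 37. [r1c3∈{9}] nothing but 9 survives at r1c3 ⇒ r1c3=9.
Step 38. [r9c4∈{6}] r9c4 has the single candidate 6. So r9c4=6.
Step 39. [r3c9∈{9}] r3c9 is down to just 9. So r3c9=9.
Step 40. [r9c5∈{1}] r9c5's peers cover all but 1. So r9c5=1.
Step 41. [r2c8∈{7}] r2c8 is down to just 7, so r2c8=7.
Step 42. [r3c7∈{3}] r3c7 has the single candidate 3. So r3c7=3.
Step 43. [r4c8∈{9}] nothing but 9 survives at r4c8. So r4c8=9.
Step 44. [r8c4∈{2}] nothing but 2 survives at r8c4. So r8c4=2.
Step 45. [r5c8∈{6}] r5c8 is down to just 6. So r5c8=6.
Step 46. [r6c7∈{4}] r6c7 is down to just 4 ⇒ r6c7=4.
Step 47. [r6c6∈{7}] r6c6 has the single candidate 7. So r6c6=7.
Step 48. [r9c6∈{9}] nothing but 9 survives at r9c6, so r9c6=9.
Step 49. [r1c4∈{8}] nothing but 8 survives at r1c4. So r1c4=8.
Step 50. [r7c3∈{6}] r7c3's peers cover all but 6 ⇒ r7c3=6.
Step 51. [r6c9∈{2}] r6c9 has the single candidate 2, so r6c9=2.
Step 52. [r8c6∈{3}] r8c6 is down to just 3. So r8c6=3.

Answer: 3 7 9 8 2 6 5 1 4 / 2 5 4 3 9 1 6 7 8 / 6 8 1 5 7 4 3 2 9 / 7 6 8 4 3 2 1 9 5 / 4 9 2 1 8 5 7 6 3 / 1 3 5 9 6 7 4 8 2 / 9 4 6 7 5 8 2 3 1 / 8 1 7 2 4 3 9 5 6 / 5 2 3 6 1 9 8 4 7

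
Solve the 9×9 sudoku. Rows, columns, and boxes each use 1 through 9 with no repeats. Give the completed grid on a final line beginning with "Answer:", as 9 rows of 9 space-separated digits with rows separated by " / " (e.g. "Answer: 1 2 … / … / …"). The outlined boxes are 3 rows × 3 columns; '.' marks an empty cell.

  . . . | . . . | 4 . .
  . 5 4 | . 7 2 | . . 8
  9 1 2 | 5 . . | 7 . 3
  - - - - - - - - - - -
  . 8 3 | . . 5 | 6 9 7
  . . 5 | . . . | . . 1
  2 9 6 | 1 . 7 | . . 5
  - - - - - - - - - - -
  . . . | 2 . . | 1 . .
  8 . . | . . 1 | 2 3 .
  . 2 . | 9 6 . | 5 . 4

Step 1. [r4c4∈{4}] nothing but 4 survives at r4c4, so r4c4=4.
Step 2. [r3c8∈{6}] r3c8 is down to just 6, so r3c8=6.
Step 3. [r7c1∈{3,4,5,6,7}] r7c1 is the only open cell in col 1 admitting 5. So r7c1=5.
Step 4. [r1c5∈{1,3,8,9}] 1 has one home in col 5: r1c5. So r1c5=1.
Step 5. [r1c6∈{3,6,8,9}] in box 2, 9 fits only at r1c6 ⇒ r1c6=9.
Step 6. [r5c8∈{2,4,8}] across box 6, 2 lands solely at r5c8 ⇒ r5c8=2.
Step 7. [r5c6∈{3,6,8}] col 6 places 6 nowhere but r5c6, so r5c6=6.
Step 8. [r1c3∈{7,8}] across col 3, 8 lands solely at r1c3. So r1c3=8.
Step 9. [r5c4∈{3,8}] across col 4, 8 lands solely at r5c4. So r5c4=8.
Step 10. [r6c5∈{3}] r6c5's peers cover all but 3. So r6c5=3.
Step 11. [r5c1∈{4,7}] r5c1 is the only open cell in col 1 admitting 4. So r5c1=4.
Step 12. [r5c2∈{7}] only 7 remains possible at r5c2, so r5c2=7.
Step 13. [r1c1∈{3,6,7}] across row 1, 7 lands solely at r1c1 ⇒ r1c1=7.
Step 14. [r2c1∈{3,6}] across col 1, 6 lands solely at r2c1, so r2c1=6.
Step 15. [r9c1∈{1,3}] r9c1 is the only open cell in col 1 admitting 3 ⇒ r9c1=3.
Step 16. [r9c6∈{8}] r9c6 has the single candidate 8, so r9c6=8.
Step 17. [r7c5∈{4}] r7c5 has the single candidate 4, so r7c5=4.
Step 18. [r7c8∈{7,8}] across row 7, 8 lands solely at r7c8. So r7c8=8.
Step 19. [r7c3∈{7,9}] row 7 places 7 nowhere but r7c3, so r7c3=7.
Step 20. [r7c9∈{6,9}] r7c9 is the only open cell in row 7 admitting 9. So r7c9=9.
Step 21. [r1c4∈{3,6}] row 1 places 6 nowhere but r1c4. So r1c4=6.
Step 22. [r8c2∈{4,6}] in row 8, 4 fits only at r8c2 ⇒ r8c2=4.
Step 23. [r9c3∈{1}] r9c3 is down to just 1, so r9c3=1.
Step 24. [r1c8∈{5}] only 5 remains possible at r1c8, so r1c8=5.
Step 25. [r8c4∈{7}] r8c4 has the single candidate 7, so r8c4=7.
Step 26. [r6c7∈{8}] nothing but 8 survives at r6c7. So r6c7=8.
Step 27. [r8c9∈{6}] r8c9 is down to just 6, so r8c9=6.
Step 28. [r7c6∈{3}] r7c6 has the single candidate 3. So r7c6=3.
Step 29. [r4c1∈{1}] r4c1 has the single candidate 1. So r4c1=1.
Step 30. [r3c6∈{4}] r3c6 has the single candidate 4, so r3c6=4.
Step 31. [r5c7∈{3}] r5c7's peers cover all but 3 ⇒ r5c7=3.
Step 32. [r2c4∈{3}] nothing but 3 survives at r2c4, so r2c4=3.
Step 33. [r7c2∈{6}] r7c2 is down to just 6 ⇒ r7c2=6.
Step 34. [r1c2∈{3}] nothing but 3 survives at r1c2. So r1c2=3.
Step 35. [r2c7∈{9}] r2c7 has the single candidate 9, so r2c7=9.
Step 36. [r5c5∈{9}] r5c5 has the single candidate 9. So r5c5=9.
Step 37. [r9c8∈{7}] r9c8 has the single candidate 7 ⇒ r9c8=7.
Step 38. [r2c8∈{1}] r2c8's peers cover all but 1, so r2c8=1.
Step 39. [r3c5∈{8}] nothing but 8 survives at r3c5 ⇒ r3c5=8.
Step 40. [r1c9∈{2}] nothing but 2 survives at r1c9 ⇒ r1c9=2.
Step 41. [r4c5∈{2}] r4c5's peers cover all but 2 ⇒ r4c5=2.
Step 42. [r8c5∈{5}] nothing but 5 survives at r8c5. So r8c5=5.
Step 43. [r8c3∈{9}] nothing but 9 survives at r8c3. So r8c3=9.
Step 44. [r6c8∈{4}] nothing but 4 survives at r6c8, so r6c8=4.

Answer: 7 3 8 6 1 9 4 5 2 / 6 5 4 3 7 2 9 1 8 / 9 1 2 5 8 4 7 6 3 / 1 8 3 4 2 5 6 9 7 / 4 7 5 8 9 6 3 2 1 / 2 9 6 1 3 7 8 4 5 / 5 6 7 2 4 3 1 8 9 / 8 4 9 7 5 1 2 3 6 / 3 2 1 9 6 8 5 7 4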